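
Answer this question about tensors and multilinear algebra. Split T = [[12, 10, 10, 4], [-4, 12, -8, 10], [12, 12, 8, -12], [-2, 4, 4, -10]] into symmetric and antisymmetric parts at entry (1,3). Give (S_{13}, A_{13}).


T_{13} = 10
T_{31} = 12
S_{13} = (10 + 12)/2 = 22/2 = 11
A_{13} = (10 - 12)/2 = -2/2 = -1
Check: S + A = 11 + -1 = 10 = T_{13}.

(11, -1)


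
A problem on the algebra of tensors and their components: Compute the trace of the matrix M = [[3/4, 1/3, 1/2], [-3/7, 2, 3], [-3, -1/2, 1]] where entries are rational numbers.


The trace is the sum of diagonal entries.
Diagonal: M[1,1] = 3/4, M[2,2] = 2, M[3,3] = 1
Tr(M) = 3/4 + 2 + 1
Computing step by step:
After adding M[1,1]: 3/4
After adding M[2,2]: 11/4
After adding M[3,3]: 15/4
Tr(M) = 15/4

15/4


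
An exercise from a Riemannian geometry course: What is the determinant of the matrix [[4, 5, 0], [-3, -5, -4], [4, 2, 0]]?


Expanding along the first row, det(A) = a11*M_11 - a12*M_12 + a13*M_13, where M_1j is the (1,j) minor.
Minor M_11 = -5*0 - -4*2 = 8
Minor M_12 = -3*0 - -4*4 = 16
Minor M_13 = -3*2 - -5*4 = 14
det = 4*(8) - 5*(16) + 0*(14)
    = 32 - 80 + 0
    = -48

-48


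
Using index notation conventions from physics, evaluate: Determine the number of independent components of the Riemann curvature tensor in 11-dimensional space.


The Riemann tensor in d dimensions has d^2(d^2 - 1)/12 independent components.
d = 11, so d^2 = 121
d^2 - 1 = 120
d^2(d^2 - 1) = 121 * 120 = 14520
Divide by 12: 14520 / 12 = 1210

1210


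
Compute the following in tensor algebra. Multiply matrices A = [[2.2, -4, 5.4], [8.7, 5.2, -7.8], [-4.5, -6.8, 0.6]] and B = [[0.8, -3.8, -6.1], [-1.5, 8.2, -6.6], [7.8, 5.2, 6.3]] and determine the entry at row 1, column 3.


(AB)_{ij} = sum_k A_{ik} B_{kj}.
For i=1, j=3:
A_{11} * B_{13} = 2.2 * -6.1 = -13.42
A_{12} * B_{23} = -4 * -6.6 = 26.4
A_{13} * B_{33} = 5.4 * 6.3 = 34.02
Sum = -13.42 + 26.4 + 34.02 = 47

47


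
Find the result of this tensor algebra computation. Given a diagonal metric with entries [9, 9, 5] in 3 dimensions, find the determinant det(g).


For a diagonal metric, the determinant is the product of diagonal entries.
Diagonal entries: 9, 9, 5
det(g) = 9 * 9 * 5 = 405

405


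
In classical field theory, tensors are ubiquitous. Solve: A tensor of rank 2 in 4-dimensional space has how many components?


The number of components of a rank-r tensor in d dimensions is d^r.
Here d = 4 and r = 2.
4^2 = 16

16


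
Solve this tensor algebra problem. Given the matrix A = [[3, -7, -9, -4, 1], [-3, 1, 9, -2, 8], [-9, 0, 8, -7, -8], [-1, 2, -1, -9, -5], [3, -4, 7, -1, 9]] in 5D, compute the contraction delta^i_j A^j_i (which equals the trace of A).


The contraction (trace) of a rank-2 tensor is the sum of its diagonal elements.
Diagonal entries: A[1,1] = 3, A[2,2] = 1, A[3,3] = 8, A[4,4] = -9, A[5,5] = 9
Tr(A) = 3 + 1 + 8 + -9 + 9 = 12

12


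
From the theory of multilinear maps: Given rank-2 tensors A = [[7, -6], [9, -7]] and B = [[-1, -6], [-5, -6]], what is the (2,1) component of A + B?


Tensor addition is component-wise: (A + B)_{ij} = A_{ij} + B_{ij}.
A_{21} = 9
B_{21} = -5
(A + B)_{21} = 9 + -5 = 4

4


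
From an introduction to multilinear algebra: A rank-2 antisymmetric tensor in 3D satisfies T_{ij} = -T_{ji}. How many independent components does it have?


An antisymmetric rank-2 tensor satisfies A_{ij} = -A_{ji}, so diagonal entries are zero.
The independent components are the upper-triangular entries: C(n, 2) = n(n-1)/2.
n = 3
C(3, 2) = 3 * 2 / 2 = 6 / 2 = 3

3


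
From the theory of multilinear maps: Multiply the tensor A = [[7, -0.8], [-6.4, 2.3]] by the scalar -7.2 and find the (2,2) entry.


Scalar multiplication: (cA)_{ij} = c * A_{ij}.
c = -7.2
A_{22} = 2.3
(cA)_{22} = -7.2 * 2.3 = -16.56

-16.56


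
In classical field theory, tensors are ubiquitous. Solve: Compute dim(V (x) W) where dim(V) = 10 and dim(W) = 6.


The dimension of a tensor product is the product of dimensions.
dim(V) = 10, dim(W) = 6
dim(V (x) W) = 10 * 6 = 60

60


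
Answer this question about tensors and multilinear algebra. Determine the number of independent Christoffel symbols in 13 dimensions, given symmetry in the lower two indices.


Christoffel symbols Gamma^k_{ij} are symmetric in i,j, so there are d * d(d+1)/2 independent symbols.
d = 13
d(d+1)/2 = 13 * 14 / 2 = 91
Total = 13 * 91 = 1183

1183


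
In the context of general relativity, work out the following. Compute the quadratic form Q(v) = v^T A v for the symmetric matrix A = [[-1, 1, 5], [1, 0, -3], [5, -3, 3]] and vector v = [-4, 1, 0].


First compute Av:
(Av)_1 = -1*-4 + 1*1 + 5*0 = 5
(Av)_2 = 1*-4 + 0*1 + -3*0 = -4
(Av)_3 = 5*-4 + -3*1 + 3*0 = -23
Av = [5, -4, -23]
Then v^T (Av) = -4*5 + 1*-4 + 0*-23
= -20 + -4 + 0 = -24

-24


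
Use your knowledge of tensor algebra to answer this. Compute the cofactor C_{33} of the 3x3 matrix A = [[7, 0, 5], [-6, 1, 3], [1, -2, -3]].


To find cofactor C_{33}, delete row 3 and column 3.
The resulting 2x2 submatrix is: [[7, 0], [-6, 1]]
Minor M_{33} = 7*1 - 0*-6
  = 7 - 0 = 7
Sign = (-1)^(3+3) = (-1)^6 = 1
Cofactor C_{33} = 1 * 7 = 7

7


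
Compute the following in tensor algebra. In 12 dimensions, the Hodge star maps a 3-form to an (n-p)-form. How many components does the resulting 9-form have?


The Hodge dual of a p-form on an n-dimensional manifold is an (n-p)-form.
n = 12, p = 3, so dual degree = 12 - 3 = 9
The number of components is C(n, n-p) = C(12, 9) = 220

220


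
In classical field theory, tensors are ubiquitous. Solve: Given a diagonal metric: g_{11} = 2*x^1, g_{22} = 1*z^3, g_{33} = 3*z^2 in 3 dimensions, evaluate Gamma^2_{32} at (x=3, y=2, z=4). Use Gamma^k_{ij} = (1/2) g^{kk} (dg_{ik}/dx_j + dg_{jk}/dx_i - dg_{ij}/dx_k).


For a diagonal metric, Gamma^k_{ij} = (1/2) g^{kk} (dg_{ik}/dx_j + dg_{jk}/dx_i - dg_{ij}/dx_k).
The metric is diagonal, so g_{ab} = 0 for a != b.
At the given point: g_{11} = 6, g_{22} = 64, g_{33} = 48
g^{22} = 1/64
dg_{32}/dx_2 = 0 (off-diagonal)
dg_{22}/dx_3 = dg_{22}/dx_3 = 48
dg_{32}/dx_2 = 0 (off-diagonal)
Numerator = 0 + 48 - 0 = 48
Gamma^2_{32} = 48 / (2 * 64) = 3/8

3/8


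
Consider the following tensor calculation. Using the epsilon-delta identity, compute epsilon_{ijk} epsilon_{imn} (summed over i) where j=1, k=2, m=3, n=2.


Using the identity: epsilon_{ijk} epsilon_{imn} = delta_{jm} delta_{kn} - delta_{jn} delta_{km}.
delta_{13} = 0
delta_{22} = 1
delta_{12} = 0
delta_{23} = 0
Result = 0 * 1 - 0 * 0 = 0 - 0 = 0

0


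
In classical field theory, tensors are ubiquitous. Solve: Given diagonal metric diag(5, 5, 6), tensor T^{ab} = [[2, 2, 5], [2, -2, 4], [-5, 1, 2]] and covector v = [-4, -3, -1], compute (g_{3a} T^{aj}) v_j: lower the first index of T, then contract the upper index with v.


Step 1: lower the first index. For a diagonal metric, g_{ia} T^{aj} = g_{ii} T^{ij} (no sum on i).
g_{33} = 6
S_3{}^1 = 6 * T^{31} = 6 * -5 = -30
S_3{}^2 = 6 * T^{32} = 6 * 1 = 6
S_3{}^3 = 6 * T^{33} = 6 * 2 = 12
Step 2: contract S_3{}^j with v_j.
S_3{}^1 * v_1 = -30 * -4 = 120
S_3{}^2 * v_2 = 6 * -3 = -18
S_3{}^3 * v_3 = 12 * -1 = -12
Result = 120 + -18 + -12 = 90

90


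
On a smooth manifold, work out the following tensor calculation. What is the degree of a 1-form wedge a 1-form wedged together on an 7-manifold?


The degree of a wedge product is the sum of the degrees of the individual forms.
Degrees: 1, 1
Total degree = 1 + 1 = 2

2


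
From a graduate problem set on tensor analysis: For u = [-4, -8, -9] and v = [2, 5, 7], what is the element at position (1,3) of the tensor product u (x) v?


The outer product entry T_{ij} = u_i * v_j.
We need i=1, j=3.
u_1 = -4, v_3 = 7
T_{1,3} = -4 * 7 = -28

-28


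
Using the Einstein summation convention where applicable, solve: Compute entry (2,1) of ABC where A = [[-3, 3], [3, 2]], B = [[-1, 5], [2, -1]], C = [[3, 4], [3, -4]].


(ABC)_{21} = sum_m (AB)_{2m} C_{m1}. First compute row 2 of AB.
(AB)_{21} = 3*-1 + 2*2 = 1
(AB)_{22} = 3*5 + 2*-1 = 13
Now contract with column 1 of C:
(AB)_{21} * C_{11} = 1 * 3 = 3
(AB)_{22} * C_{21} = 13 * 3 = 39
(ABC)_{21} = 3 + 39 = 42

42


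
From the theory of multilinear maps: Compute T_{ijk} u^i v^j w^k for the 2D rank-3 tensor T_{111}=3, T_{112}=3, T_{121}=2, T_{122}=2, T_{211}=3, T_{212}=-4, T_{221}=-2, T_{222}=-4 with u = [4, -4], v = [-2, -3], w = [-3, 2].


S = sum over i,j,k of T_{ijk} u_i v_j w_k. Expanding all 8 terms:
T_{111}*u_1*v_1*w_1 = 3*4*-2*-3 = 72  (running total: 72)
T_{112}*u_1*v_1*w_2 = 3*4*-2*2 = -48  (running total: 24)
T_{121}*u_1*v_2*w_1 = 2*4*-3*-3 = 72  (running total: 96)
T_{122}*u_1*v_2*w_2 = 2*4*-3*2 = -48  (running total: 48)
T_{211}*u_2*v_1*w_1 = 3*-4*-2*-3 = -72  (running total: -24)
T_{212}*u_2*v_1*w_2 = -4*-4*-2*2 = -64  (running total: -88)
T_{221}*u_2*v_2*w_1 = -2*-4*-3*-3 = 72  (running total: -16)
T_{222}*u_2*v_2*w_2 = -4*-4*-3*2 = -96  (running total: -112)
S = -112

-112


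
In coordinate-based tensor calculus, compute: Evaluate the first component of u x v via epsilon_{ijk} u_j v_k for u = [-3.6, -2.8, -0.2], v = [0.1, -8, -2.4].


(u x v)_1 = sum_{j,k} epsilon_{1jk} u_j v_k. Only permutations of (1,2,3) contribute; the two non-zero terms are:
eps_{123} u_2 v_3 = 1 * -2.8 * -2.4 = 6.72
eps_{132} u_3 v_2 = -1 * -0.2 * -8 = -1.6
(u x v)_1 = 5.12

5.12


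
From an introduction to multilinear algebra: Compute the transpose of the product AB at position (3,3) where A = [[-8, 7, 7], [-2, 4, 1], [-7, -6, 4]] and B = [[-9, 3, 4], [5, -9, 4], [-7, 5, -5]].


(AB)^T_{ij} = (AB)_{ji} = sum_k A_{jk} B_{ki}.
For i=3, j=3 we need (AB)_{33}:
A_{31} * B_{13} = -7 * 4 = -28
A_{32} * B_{23} = -6 * 4 = -24
A_{33} * B_{33} = 4 * -5 = -20
Sum = -28 + -24 + -20 = -72

-72


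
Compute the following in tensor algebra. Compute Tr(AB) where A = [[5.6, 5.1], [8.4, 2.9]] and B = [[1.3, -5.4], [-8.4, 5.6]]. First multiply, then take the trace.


Tr(AB) = sum_i (AB)_{ii} where (AB)_{ii} = sum_k A_{ik} B_{ki}.
(AB)_{11} = 5.6*1.3 + 5.1*-8.4 = -35.56
(AB)_{22} = 8.4*-5.4 + 2.9*5.6 = -29.12
Tr(AB) = -35.56 + -29.12 = -64.68

-64.68


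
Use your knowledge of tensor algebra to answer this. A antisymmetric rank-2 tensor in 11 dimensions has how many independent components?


A antisymmetric rank-2 tensor in d dimensions has d(d-1)/2 independent components.
d = 11
d(d-1)/2 = 11 * 10 / 2 = 110 / 2 = 55

55


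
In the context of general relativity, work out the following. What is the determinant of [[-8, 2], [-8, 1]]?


For a 2x2 matrix [[a, b], [c, d]], det = a*d - b*c.
a = -8, b = 2, c = -8, d = 1
a*d = -8 * 1 = -8
b*c = 2 * -8 = -16
det = -8 - -16 = 8

8


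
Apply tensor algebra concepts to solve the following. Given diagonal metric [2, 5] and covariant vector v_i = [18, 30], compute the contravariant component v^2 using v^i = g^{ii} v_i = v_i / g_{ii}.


To raise an index with a diagonal metric: v^i = v_i / g_{ii}.
For index 2: v_2 = 30, g_{22} = 5
v^2 = 30 / 5 = 6

6


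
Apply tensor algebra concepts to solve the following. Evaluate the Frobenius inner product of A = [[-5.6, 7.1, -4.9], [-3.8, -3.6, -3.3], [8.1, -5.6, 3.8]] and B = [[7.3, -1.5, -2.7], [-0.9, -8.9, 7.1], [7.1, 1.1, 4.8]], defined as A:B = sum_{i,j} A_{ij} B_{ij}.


A:B = sum over all i,j of A_{ij} * B_{ij}.
Row 1: -5.6*7.3=-40.88, 7.1*-1.5=-10.65, -4.9*-2.7=13.23 => row sum = -38.3
Row 2: -3.8*-0.9=3.42, -3.6*-8.9=32.04, -3.3*7.1=-23.43 => row sum = 12.03
Row 3: 8.1*7.1=57.51, -5.6*1.1=-6.16, 3.8*4.8=18.24 => row sum = 69.59
Total = -38.3 + 12.03 + 69.59 = 43.32

43.32


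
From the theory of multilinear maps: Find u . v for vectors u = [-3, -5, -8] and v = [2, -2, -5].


The inner product u . v = sum of u_i * v_i.
Term-by-term: -3 * 2, -5 * -2, -8 * -5
Products: -6, 10, 40
Sum = -6 + 10 + 40 = 44

44


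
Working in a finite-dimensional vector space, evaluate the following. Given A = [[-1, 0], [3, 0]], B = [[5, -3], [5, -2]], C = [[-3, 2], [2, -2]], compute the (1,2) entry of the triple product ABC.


(ABC)_{12} = sum_m (AB)_{1m} C_{m2}. First compute row 1 of AB.
(AB)_{11} = -1*5 + 0*5 = -5
(AB)_{12} = -1*-3 + 0*-2 = 3
Now contract with column 2 of C:
(AB)_{11} * C_{12} = -5 * 2 = -10
(AB)_{12} * C_{22} = 3 * -2 = -6
(ABC)_{12} = -10 + -6 = -16

-16


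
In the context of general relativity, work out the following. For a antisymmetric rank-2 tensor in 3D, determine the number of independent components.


A antisymmetric rank-2 tensor in d dimensions has d(d-1)/2 independent components.
d = 3
d(d-1)/2 = 3 * 2 / 2 = 6 / 2 = 3

3


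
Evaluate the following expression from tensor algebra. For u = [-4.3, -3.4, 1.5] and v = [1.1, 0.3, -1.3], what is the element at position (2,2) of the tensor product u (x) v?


The outer product entry T_{ij} = u_i * v_j.
We need i=2, j=2.
u_2 = -3.4, v_2 = 0.3
T_{2,2} = -3.4 * 0.3 = -1.02

-1.02


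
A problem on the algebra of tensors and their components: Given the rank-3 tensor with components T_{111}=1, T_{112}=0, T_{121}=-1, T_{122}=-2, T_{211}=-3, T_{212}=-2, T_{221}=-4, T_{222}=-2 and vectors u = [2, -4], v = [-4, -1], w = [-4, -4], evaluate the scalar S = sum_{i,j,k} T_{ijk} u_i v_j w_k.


S = sum over i,j,k of T_{ijk} u_i v_j w_k. Expanding all 8 terms:
T_{111}*u_1*v_1*w_1 = 1*2*-4*-4 = 32  (running total: 32)
T_{112}*u_1*v_1*w_2 = 0*2*-4*-4 = 0  (running total: 32)
T_{121}*u_1*v_2*w_1 = -1*2*-1*-4 = -8  (running total: 24)
T_{122}*u_1*v_2*w_2 = -2*2*-1*-4 = -16  (running total: 8)
T_{211}*u_2*v_1*w_1 = -3*-4*-4*-4 = 192  (running total: 200)
T_{212}*u_2*v_1*w_2 = -2*-4*-4*-4 = 128  (running total: 328)
T_{221}*u_2*v_2*w_1 = -4*-4*-1*-4 = 64  (running total: 392)
T_{222}*u_2*v_2*w_2 = -2*-4*-1*-4 = 32  (running total: 424)
S = 424

424


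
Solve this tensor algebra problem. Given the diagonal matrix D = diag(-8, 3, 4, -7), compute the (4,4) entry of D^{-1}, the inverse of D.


For a diagonal matrix, the inverse has entries (D^{-1})_{ii} = 1/d_{ii}.
The diagonal entries are: d_{11} = -8, d_{22} = 3, d_{33} = 4, d_{44} = -7
We need (D^{-1})_{44} = 1/d_{44} = 1/-7 = -1/7

-1/7


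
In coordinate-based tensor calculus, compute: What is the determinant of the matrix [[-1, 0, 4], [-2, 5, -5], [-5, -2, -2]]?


Expanding along the first row, det(A) = a11*M_11 - a12*M_12 + a13*M_13, where M_1j is the (1,j) minor.
Minor M_11 = 5*-2 - -5*-2 = -20
Minor M_12 = -2*-2 - -5*-5 = -21
Minor M_13 = -2*-2 - 5*-5 = 29
det = -1*(-20) - 0*(-21) + 4*(29)
    = 20 - 0 + 116
    = 136

136


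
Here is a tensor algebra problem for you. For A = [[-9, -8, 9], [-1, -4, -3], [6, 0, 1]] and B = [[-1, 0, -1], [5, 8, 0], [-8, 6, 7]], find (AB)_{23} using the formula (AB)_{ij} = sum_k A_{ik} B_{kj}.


(AB)_{ij} = sum_k A_{ik} B_{kj}.
For i=2, j=3:
A_{21} * B_{13} = -1 * -1 = 1
A_{22} * B_{23} = -4 * 0 = 0
A_{23} * B_{33} = -3 * 7 = -21
Sum = 1 + 0 + -21 = -20

-20


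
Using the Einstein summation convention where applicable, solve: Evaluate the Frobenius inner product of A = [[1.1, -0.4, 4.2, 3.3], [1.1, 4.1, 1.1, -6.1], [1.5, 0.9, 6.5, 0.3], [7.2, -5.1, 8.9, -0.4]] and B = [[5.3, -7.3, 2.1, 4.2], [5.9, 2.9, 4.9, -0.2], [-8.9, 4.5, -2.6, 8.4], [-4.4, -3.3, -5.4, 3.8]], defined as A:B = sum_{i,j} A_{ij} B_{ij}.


A:B = sum over all i,j of A_{ij} * B_{ij}.
Row 1: 1.1*5.3=5.83, -0.4*-7.3=2.92, 4.2*2.1=8.82, 3.3*4.2=13.86 => row sum = 31.43
Row 2: 1.1*5.9=6.49, 4.1*2.9=11.89, 1.1*4.9=5.39, -6.1*-0.2=1.22 => row sum = 24.99
Row 3: 1.5*-8.9=-13.35, 0.9*4.5=4.05, 6.5*-2.6=-16.9, 0.3*8.4=2.52 => row sum = -23.68
Row 4: 7.2*-4.4=-31.68, -5.1*-3.3=16.83, 8.9*-5.4=-48.06, -0.4*3.8=-1.52 => row sum = -64.43
Total = 31.43 + 24.99 + -23.68 + -64.43 = -31.69

-31.69


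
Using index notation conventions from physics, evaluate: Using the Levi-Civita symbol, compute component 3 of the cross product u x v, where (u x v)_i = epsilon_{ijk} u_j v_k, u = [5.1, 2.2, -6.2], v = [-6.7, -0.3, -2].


(u x v)_3 = sum_{j,k} epsilon_{3jk} u_j v_k. Only permutations of (1,2,3) contribute; the two non-zero terms are:
eps_{312} u_1 v_2 = 1 * 5.1 * -0.3 = -1.53
eps_{321} u_2 v_1 = -1 * 2.2 * -6.7 = 14.74
(u x v)_3 = 13.21

13.21


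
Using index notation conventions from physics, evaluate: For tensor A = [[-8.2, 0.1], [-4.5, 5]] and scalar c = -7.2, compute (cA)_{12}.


Scalar multiplication: (cA)_{ij} = c * A_{ij}.
c = -7.2
A_{12} = 0.1
(cA)_{12} = -7.2 * 0.1 = -0.72

-0.72


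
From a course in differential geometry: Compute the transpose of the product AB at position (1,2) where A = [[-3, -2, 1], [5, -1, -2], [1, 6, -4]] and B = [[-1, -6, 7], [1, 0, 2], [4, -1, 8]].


(AB)^T_{ij} = (AB)_{ji} = sum_k A_{jk} B_{ki}.
For i=1, j=2 we need (AB)_{21}:
A_{21} * B_{11} = 5 * -1 = -5
A_{22} * B_{21} = -1 * 1 = -1
A_{23} * B_{31} = -2 * 4 = -8
Sum = -5 + -1 + -8 = -14

-14


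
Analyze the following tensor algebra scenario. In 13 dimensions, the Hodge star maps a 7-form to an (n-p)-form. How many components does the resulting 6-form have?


The Hodge dual of a p-form on an n-dimensional manifold is an (n-p)-form.
n = 13, p = 7, so dual degree = 13 - 7 = 6
The number of components is C(n, n-p) = C(13, 6) = 1716

1716


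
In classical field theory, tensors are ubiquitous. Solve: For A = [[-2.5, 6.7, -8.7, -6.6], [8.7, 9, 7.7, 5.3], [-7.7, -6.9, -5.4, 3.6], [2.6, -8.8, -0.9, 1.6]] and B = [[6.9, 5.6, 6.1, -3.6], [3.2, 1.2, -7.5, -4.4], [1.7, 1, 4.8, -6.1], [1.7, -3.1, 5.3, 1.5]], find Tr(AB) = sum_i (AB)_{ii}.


Tr(AB) = sum_i (AB)_{ii} where (AB)_{ii} = sum_k A_{ik} B_{ki}.
(AB)_{11} = -2.5*6.9 + 6.7*3.2 + -8.7*1.7 + -6.6*1.7 = -21.82
(AB)_{22} = 8.7*5.6 + 9*1.2 + 7.7*1 + 5.3*-3.1 = 50.79
(AB)_{33} = -7.7*6.1 + -6.9*-7.5 + -5.4*4.8 + 3.6*5.3 = -2.06
(AB)_{44} = 2.6*-3.6 + -8.8*-4.4 + -0.9*-6.1 + 1.6*1.5 = 37.25
Tr(AB) = -21.82 + 50.79 + -2.06 + 37.25 = 64.16

64.16


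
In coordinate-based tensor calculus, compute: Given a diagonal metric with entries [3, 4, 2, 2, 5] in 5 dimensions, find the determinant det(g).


For a diagonal metric, the determinant is the product of diagonal entries.
Diagonal entries: 3, 4, 2, 2, 5
det(g) = 3 * 4 * 2 * 2 * 5 = 240

240


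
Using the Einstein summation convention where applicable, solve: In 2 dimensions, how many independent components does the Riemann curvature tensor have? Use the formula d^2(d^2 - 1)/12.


The Riemann tensor in d dimensions has d^2(d^2 - 1)/12 independent components.
d = 2, so d^2 = 4
d^2 - 1 = 3
d^2(d^2 - 1) = 4 * 3 = 12
Divide by 12: 12 / 12 = 1

1


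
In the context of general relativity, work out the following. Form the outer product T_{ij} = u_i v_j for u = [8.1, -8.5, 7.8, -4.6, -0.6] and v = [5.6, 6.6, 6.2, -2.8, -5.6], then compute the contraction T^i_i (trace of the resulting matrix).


The outer product gives T_{ij} = u_i v_j.
The trace (contraction) is Tr(T) = sum_i T_{ii} = sum_i u_i v_i.
Diagonal entries:
T_{11} = u_1 * v_1 = 8.1 * 5.6 = 45.36
T_{22} = u_2 * v_2 = -8.5 * 6.6 = -56.1
T_{33} = u_3 * v_3 = 7.8 * 6.2 = 48.36
T_{44} = u_4 * v_4 = -4.6 * -2.8 = 12.88
T_{55} = u_5 * v_5 = -0.6 * -5.6 = 3.36
Tr(T) = 45.36 + -56.1 + 48.36 + 12.88 + 3.36 = 53.86

53.86


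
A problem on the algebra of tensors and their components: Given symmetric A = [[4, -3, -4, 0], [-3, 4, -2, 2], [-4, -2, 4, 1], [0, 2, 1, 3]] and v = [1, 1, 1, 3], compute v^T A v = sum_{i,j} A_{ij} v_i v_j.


First compute Av:
(Av)_1 = 4*1 + -3*1 + -4*1 + 0*3 = -3
(Av)_2 = -3*1 + 4*1 + -2*1 + 2*3 = 5
(Av)_3 = -4*1 + -2*1 + 4*1 + 1*3 = 1
(Av)_4 = 0*1 + 2*1 + 1*1 + 3*3 = 12
Av = [-3, 5, 1, 12]
Then v^T (Av) = 1*-3 + 1*5 + 1*1 + 3*12
= -3 + 5 + 1 + 36 = 39

39


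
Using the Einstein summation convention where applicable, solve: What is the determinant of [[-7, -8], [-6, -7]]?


For a 2x2 matrix [[a, b], [c, d]], det = a*d - b*c.
a = -7, b = -8, c = -6, d = -7
a*d = -7 * -7 = 49
b*c = -8 * -6 = 48
det = 49 - 48 = 1

1


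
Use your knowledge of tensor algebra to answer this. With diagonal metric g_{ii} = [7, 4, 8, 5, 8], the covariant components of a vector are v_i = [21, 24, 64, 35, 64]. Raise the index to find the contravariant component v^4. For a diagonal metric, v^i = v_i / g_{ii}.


To raise an index with a diagonal metric: v^i = v_i / g_{ii}.
For index 4: v_4 = 35, g_{44} = 5
v^4 = 35 / 5 = 7

7


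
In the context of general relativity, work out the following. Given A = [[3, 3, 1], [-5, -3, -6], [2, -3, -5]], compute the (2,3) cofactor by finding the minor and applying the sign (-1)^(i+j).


To find cofactor C_{23}, delete row 2 and column 3.
The resulting 2x2 submatrix is: [[3, 3], [2, -3]]
Minor M_{23} = 3*-3 - 3*2
  = -9 - 6 = -15
Sign = (-1)^(2+3) = (-1)^5 = -1
Cofactor C_{23} = -1 * -15 = 15

15


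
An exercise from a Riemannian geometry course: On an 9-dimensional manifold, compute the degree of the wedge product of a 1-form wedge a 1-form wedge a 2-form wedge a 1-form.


The degree of a wedge product is the sum of the degrees of the individual forms.
Degrees: 1, 1, 2, 1
Total degree = 1 + 1 + 2 + 1 = 5

5


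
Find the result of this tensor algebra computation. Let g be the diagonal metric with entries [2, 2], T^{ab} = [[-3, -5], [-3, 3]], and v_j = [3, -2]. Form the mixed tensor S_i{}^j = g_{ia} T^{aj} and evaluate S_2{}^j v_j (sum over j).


Step 1: lower the first index. For a diagonal metric, g_{ia} T^{aj} = g_{ii} T^{ij} (no sum on i).
g_{22} = 2
S_2{}^1 = 2 * T^{21} = 2 * -3 = -6
S_2{}^2 = 2 * T^{22} = 2 * 3 = 6
Step 2: contract S_2{}^j with v_j.
S_2{}^1 * v_1 = -6 * 3 = -18
S_2{}^2 * v_2 = 6 * -2 = -12
Result = -18 + -12 = -30

-30


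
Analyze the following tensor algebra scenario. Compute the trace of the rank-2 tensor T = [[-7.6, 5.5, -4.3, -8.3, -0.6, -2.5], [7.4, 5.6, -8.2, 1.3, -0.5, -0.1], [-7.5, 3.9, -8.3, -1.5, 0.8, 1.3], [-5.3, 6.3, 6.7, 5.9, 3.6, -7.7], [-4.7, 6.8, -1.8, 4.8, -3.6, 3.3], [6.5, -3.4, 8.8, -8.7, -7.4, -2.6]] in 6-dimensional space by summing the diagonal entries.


The contraction (trace) of a rank-2 tensor is the sum of its diagonal elements.
Diagonal entries: A[1,1] = -7.6, A[2,2] = 5.6, A[3,3] = -8.3, A[4,4] = 5.9, A[5,5] = -3.6, A[6,6] = -2.6
Tr(A) = -7.6 + 5.6 + -8.3 + 5.9 + -3.6 + -2.6 = -10.6

-10.6


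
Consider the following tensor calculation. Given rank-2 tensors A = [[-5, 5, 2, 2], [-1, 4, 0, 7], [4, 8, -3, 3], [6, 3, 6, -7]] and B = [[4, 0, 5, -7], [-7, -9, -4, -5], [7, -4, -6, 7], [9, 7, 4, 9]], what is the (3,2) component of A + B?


Tensor addition is component-wise: (A + B)_{ij} = A_{ij} + B_{ij}.
A_{32} = 8
B_{32} = -4
(A + B)_{32} = 8 + -4 = 4

4


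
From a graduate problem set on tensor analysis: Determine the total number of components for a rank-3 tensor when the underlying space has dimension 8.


The number of components of a rank-r tensor in d dimensions is d^r.
Here d = 8 and r = 3.
8^3 = 512

512


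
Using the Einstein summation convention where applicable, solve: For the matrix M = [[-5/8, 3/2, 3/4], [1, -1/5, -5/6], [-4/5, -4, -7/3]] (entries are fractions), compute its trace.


The trace is the sum of diagonal entries.
Diagonal: M[1,1] = -5/8, M[2,2] = -1/5, M[3,3] = -7/3
Tr(M) = -5/8 + -1/5 + -7/3
Computing step by step:
After adding M[1,1]: -5/8
After adding M[2,2]: -33/40
After adding M[3,3]: -379/120
Tr(M) = -379/120

-379/120


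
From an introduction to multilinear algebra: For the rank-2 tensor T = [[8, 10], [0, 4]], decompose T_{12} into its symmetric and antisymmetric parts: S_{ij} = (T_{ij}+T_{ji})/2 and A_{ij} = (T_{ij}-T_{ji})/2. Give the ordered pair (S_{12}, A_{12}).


T_{12} = 10
T_{21} = 0
S_{12} = (10 + 0)/2 = 10/2 = 5
A_{12} = (10 - 0)/2 = 10/2 = 5
Check: S + A = 5 + 5 = 10 = T_{12}.

(5, 5)


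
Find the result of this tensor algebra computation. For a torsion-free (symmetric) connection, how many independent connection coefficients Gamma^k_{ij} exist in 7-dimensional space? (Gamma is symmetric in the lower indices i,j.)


Christoffel symbols Gamma^k_{ij} are symmetric in i,j, so there are d * d(d+1)/2 independent symbols.
d = 7
d(d+1)/2 = 7 * 8 / 2 = 28
Total = 7 * 28 = 196

196


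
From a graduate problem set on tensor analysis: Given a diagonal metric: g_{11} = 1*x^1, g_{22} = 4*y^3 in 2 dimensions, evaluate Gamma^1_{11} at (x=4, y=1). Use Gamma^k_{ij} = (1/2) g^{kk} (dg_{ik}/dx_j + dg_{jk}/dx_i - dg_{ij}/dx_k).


For a diagonal metric, Gamma^k_{ij} = (1/2) g^{kk} (dg_{ik}/dx_j + dg_{jk}/dx_i - dg_{ij}/dx_k).
The metric is diagonal, so g_{ab} = 0 for a != b.
At the given point: g_{11} = 4, g_{22} = 4
g^{11} = 1/4
dg_{11}/dx_1 = dg_{11}/dx_1 = 1
dg_{11}/dx_1 = dg_{11}/dx_1 = 1
dg_{11}/dx_1 = dg_{11}/dx_1 = 1
Numerator = 1 + 1 - 1 = 1
Gamma^1_{11} = 1 / (2 * 4) = 1/8

1/8


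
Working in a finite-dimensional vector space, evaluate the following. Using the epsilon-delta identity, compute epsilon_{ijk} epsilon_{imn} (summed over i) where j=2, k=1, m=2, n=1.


Using the identity: epsilon_{ijk} epsilon_{imn} = delta_{jm} delta_{kn} - delta_{jn} delta_{km}.
delta_{22} = 1
delta_{11} = 1
delta_{21} = 0
delta_{12} = 0
Result = 1 * 1 - 0 * 0 = 1 - 0 = 1

1


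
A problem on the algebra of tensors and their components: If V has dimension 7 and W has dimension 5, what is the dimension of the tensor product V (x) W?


The dimension of a tensor product is the product of dimensions.
dim(V) = 7, dim(W) = 5
dim(V (x) W) = 7 * 5 = 35

35


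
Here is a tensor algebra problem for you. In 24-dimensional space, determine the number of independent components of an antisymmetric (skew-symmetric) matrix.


An antisymmetric rank-2 tensor satisfies A_{ij} = -A_{ji}, so diagonal entries are zero.
The independent components are the upper-triangular entries: C(n, 2) = n(n-1)/2.
n = 24
C(24, 2) = 24 * 23 / 2 = 552 / 2 = 276

276


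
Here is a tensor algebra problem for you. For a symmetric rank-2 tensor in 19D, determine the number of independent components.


A symmetric rank-2 tensor in d dimensions has d(d+1)/2 independent components.
d = 19
d(d+1)/2 = 19 * 20 / 2 = 380 / 2 = 190

190


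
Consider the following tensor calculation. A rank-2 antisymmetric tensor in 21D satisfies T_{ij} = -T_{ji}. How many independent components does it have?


An antisymmetric rank-2 tensor satisfies A_{ij} = -A_{ji}, so diagonal entries are zero.
The independent components are the upper-triangular entries: C(n, 2) = n(n-1)/2.
n = 21
C(21, 2) = 21 * 20 / 2 = 420 / 2 = 210

210


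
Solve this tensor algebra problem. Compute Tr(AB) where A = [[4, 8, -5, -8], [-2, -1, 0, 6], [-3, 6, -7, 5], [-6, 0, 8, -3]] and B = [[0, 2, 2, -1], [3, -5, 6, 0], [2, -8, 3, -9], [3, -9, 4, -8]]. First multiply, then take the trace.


Tr(AB) = sum_i (AB)_{ii} where (AB)_{ii} = sum_k A_{ik} B_{ki}.
(AB)_{11} = 4*0 + 8*3 + -5*2 + -8*3 = -10
(AB)_{22} = -2*2 + -1*-5 + 0*-8 + 6*-9 = -53
(AB)_{33} = -3*2 + 6*6 + -7*3 + 5*4 = 29
(AB)_{44} = -6*-1 + 0*0 + 8*-9 + -3*-8 = -42
Tr(AB) = -10 + -53 + 29 + -42 = -76

-76


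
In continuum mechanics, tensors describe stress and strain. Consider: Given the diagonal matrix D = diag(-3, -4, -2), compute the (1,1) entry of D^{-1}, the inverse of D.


For a diagonal matrix, the inverse has entries (D^{-1})_{ii} = 1/d_{ii}.
The diagonal entries are: d_{11} = -3, d_{22} = -4, d_{33} = -2
We need (D^{-1})_{11} = 1/d_{11} = 1/-3 = -1/3

-1/3


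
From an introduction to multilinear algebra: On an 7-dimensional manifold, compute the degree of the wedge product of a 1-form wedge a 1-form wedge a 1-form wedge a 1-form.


The degree of a wedge product is the sum of the degrees of the individual forms.
Degrees: 1, 1, 1, 1
Total degree = 1 + 1 + 1 + 1 = 4

4


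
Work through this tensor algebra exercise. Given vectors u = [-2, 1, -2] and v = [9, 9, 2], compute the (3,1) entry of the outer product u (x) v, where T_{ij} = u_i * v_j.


The outer product entry T_{ij} = u_i * v_j.
We need i=3, j=1.
u_3 = -2, v_1 = 9
T_{3,1} = -2 * 9 = -18

-18


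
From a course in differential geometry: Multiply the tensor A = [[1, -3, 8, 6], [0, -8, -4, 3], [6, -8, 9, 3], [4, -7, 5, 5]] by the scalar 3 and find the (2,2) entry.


Scalar multiplication: (cA)_{ij} = c * A_{ij}.
c = 3
A_{22} = -8
(cA)_{22} = 3 * -8 = -24

-24


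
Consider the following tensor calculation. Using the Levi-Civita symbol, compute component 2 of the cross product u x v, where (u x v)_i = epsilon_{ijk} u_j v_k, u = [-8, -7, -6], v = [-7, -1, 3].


(u x v)_2 = sum_{j,k} epsilon_{2jk} u_j v_k. Only permutations of (1,2,3) contribute; the two non-zero terms are:
eps_{213} u_1 v_3 = -1 * -8 * 3 = 24
eps_{231} u_3 v_1 = 1 * -6 * -7 = 42
(u x v)_2 = 66

66


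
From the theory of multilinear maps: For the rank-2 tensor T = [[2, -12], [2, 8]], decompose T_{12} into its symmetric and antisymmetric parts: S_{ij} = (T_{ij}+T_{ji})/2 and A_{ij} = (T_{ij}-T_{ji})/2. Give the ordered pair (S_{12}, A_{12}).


T_{12} = -12
T_{21} = 2
S_{12} = (-12 + 2)/2 = -10/2 = -5
A_{12} = (-12 - 2)/2 = -14/2 = -7
Check: S + A = -5 + -7 = -12 = T_{12}.

(-5, -7)


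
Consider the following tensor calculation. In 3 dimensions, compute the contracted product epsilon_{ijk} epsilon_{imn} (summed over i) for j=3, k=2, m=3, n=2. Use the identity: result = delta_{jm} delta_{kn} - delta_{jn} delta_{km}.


Using the identity: epsilon_{ijk} epsilon_{imn} = delta_{jm} delta_{kn} - delta_{jn} delta_{km}.
delta_{33} = 1
delta_{22} = 1
delta_{32} = 0
delta_{23} = 0
Result = 1 * 1 - 0 * 0 = 1 - 0 = 1

1


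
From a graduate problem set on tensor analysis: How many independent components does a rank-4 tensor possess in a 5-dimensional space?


The number of components of a rank-r tensor in d dimensions is d^r.
Here d = 5 and r = 4.
5^4 = 625

625


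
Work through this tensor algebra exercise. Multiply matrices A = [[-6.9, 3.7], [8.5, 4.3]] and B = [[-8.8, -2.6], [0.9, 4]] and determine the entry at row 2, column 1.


(AB)_{ij} = sum_k A_{ik} B_{kj}.
For i=2, j=1:
A_{21} * B_{11} = 8.5 * -8.8 = -74.8
A_{22} * B_{21} = 4.3 * 0.9 = 3.87
Sum = -74.8 + 3.87 = -70.93

-70.93


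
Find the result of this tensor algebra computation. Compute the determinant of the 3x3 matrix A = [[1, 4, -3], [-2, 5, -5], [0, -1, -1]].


Expanding along the first row, det(A) = a11*M_11 - a12*M_12 + a13*M_13, where M_1j is the (1,j) minor.
Minor M_11 = 5*-1 - -5*-1 = -10
Minor M_12 = -2*-1 - -5*0 = 2
Minor M_13 = -2*-1 - 5*0 = 2
det = 1*(-10) - 4*(2) + -3*(2)
    = -10 - 8 + -6
    = -24

-24


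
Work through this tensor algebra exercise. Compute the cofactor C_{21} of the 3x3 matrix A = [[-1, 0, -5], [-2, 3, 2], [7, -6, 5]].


To find cofactor C_{21}, delete row 2 and column 1.
The resulting 2x2 submatrix is: [[0, -5], [-6, 5]]
Minor M_{21} = 0*5 - -5*-6
  = 0 - 30 = -30
Sign = (-1)^(2+1) = (-1)^3 = -1
Cofactor C_{21} = -1 * -30 = 30

30


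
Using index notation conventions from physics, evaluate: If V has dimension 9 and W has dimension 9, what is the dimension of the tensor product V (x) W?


The dimension of a tensor product is the product of dimensions.
dim(V) = 9, dim(W) = 9
dim(V (x) W) = 9 * 9 = 81

81


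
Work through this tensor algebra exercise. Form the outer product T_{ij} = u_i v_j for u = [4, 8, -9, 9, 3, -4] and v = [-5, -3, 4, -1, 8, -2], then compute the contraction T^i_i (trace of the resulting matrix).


The outer product gives T_{ij} = u_i v_j.
The trace (contraction) is Tr(T) = sum_i T_{ii} = sum_i u_i v_i.
Diagonal entries:
T_{11} = u_1 * v_1 = 4 * -5 = -20
T_{22} = u_2 * v_2 = 8 * -3 = -24
T_{33} = u_3 * v_3 = -9 * 4 = -36
T_{44} = u_4 * v_4 = 9 * -1 = -9
T_{55} = u_5 * v_5 = 3 * 8 = 24
T_{66} = u_6 * v_6 = -4 * -2 = 8
Tr(T) = -20 + -24 + -36 + -9 + 24 + 8 = -57

-57


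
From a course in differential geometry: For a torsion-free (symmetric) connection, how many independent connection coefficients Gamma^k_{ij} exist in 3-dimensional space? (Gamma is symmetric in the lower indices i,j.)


Christoffel symbols Gamma^k_{ij} are symmetric in i,j, so there are d * d(d+1)/2 independent symbols.
d = 3
d(d+1)/2 = 3 * 4 / 2 = 6
Total = 3 * 6 = 18

18


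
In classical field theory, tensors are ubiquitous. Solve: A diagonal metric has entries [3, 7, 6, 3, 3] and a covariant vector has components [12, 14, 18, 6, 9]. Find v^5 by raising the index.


To raise an index with a diagonal metric: v^i = v_i / g_{ii}.
For index 5: v_5 = 9, g_{55} = 3
v^5 = 9 / 3 = 3

3


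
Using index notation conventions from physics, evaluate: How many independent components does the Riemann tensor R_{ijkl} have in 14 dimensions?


The Riemann tensor in d dimensions has d^2(d^2 - 1)/12 independent components.
d = 14, so d^2 = 196
d^2 - 1 = 195
d^2(d^2 - 1) = 196 * 195 = 38220
Divide by 12: 38220 / 12 = 3185

3185


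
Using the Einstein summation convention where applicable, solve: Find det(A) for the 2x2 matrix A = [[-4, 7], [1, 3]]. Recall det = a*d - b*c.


For a 2x2 matrix [[a, b], [c, d]], det = a*d - b*c.
a = -4, b = 7, c = 1, d = 3
a*d = -4 * 3 = -12
b*c = 7 * 1 = 7
det = -12 - 7 = -19

-19


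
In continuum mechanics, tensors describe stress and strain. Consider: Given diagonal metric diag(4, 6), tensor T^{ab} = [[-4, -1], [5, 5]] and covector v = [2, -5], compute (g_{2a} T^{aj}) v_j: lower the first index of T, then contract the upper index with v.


Step 1: lower the first index. For a diagonal metric, g_{ia} T^{aj} = g_{ii} T^{ij} (no sum on i).
g_{22} = 6
S_2{}^1 = 6 * T^{21} = 6 * 5 = 30
S_2{}^2 = 6 * T^{22} = 6 * 5 = 30
Step 2: contract S_2{}^j with v_j.
S_2{}^1 * v_1 = 30 * 2 = 60
S_2{}^2 * v_2 = 30 * -5 = -150
Result = 60 + -150 = -90

-90


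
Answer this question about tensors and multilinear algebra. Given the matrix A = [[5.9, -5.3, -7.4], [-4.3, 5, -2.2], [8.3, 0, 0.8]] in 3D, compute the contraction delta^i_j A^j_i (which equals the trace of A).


The contraction (trace) of a rank-2 tensor is the sum of its diagonal elements.
Diagonal entries: A[1,1] = 5.9, A[2,2] = 5, A[3,3] = 0.8
Tr(A) = 5.9 + 5 + 0.8 = 11.7

11.7


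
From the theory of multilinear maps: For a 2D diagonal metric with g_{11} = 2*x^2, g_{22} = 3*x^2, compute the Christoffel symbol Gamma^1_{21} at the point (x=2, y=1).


For a diagonal metric, Gamma^k_{ij} = (1/2) g^{kk} (dg_{ik}/dx_j + dg_{jk}/dx_i - dg_{ij}/dx_k).
The metric is diagonal, so g_{ab} = 0 for a != b.
At the given point: g_{11} = 8, g_{22} = 12
g^{11} = 1/8
dg_{21}/dx_1 = 0 (off-diagonal)
dg_{11}/dx_2 = dg_{11}/dx_2 = 0
dg_{21}/dx_1 = 0 (off-diagonal)
Numerator = 0 + 0 - 0 = 0
Gamma^1_{21} = 0 / (2 * 8) = 0

0


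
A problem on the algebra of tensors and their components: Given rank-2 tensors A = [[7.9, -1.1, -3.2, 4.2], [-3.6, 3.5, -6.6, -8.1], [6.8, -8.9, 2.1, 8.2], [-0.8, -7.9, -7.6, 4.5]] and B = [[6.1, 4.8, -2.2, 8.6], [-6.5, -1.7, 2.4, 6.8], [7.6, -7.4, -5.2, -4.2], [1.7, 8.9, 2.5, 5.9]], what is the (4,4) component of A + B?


Tensor addition is component-wise: (A + B)_{ij} = A_{ij} + B_{ij}.
A_{44} = 4.5
B_{44} = 5.9
(A + B)_{44} = 4.5 + 5.9 = 10.4

10.4


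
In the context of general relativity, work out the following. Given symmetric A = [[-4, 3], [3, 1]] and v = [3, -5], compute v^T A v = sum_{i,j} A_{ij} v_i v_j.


First compute Av:
(Av)_1 = -4*3 + 3*-5 = -27
(Av)_2 = 3*3 + 1*-5 = 4
Av = [-27, 4]
Then v^T (Av) = 3*-27 + -5*4
= -81 + -20 = -101

-101


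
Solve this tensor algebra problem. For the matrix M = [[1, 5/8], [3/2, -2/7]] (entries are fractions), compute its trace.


The trace is the sum of diagonal entries.
Diagonal: M[1,1] = 1, M[2,2] = -2/7
Tr(M) = 1 + -2/7
Computing step by step:
After adding M[1,1]: 1
After adding M[2,2]: 5/7
Tr(M) = 5/7

5/7


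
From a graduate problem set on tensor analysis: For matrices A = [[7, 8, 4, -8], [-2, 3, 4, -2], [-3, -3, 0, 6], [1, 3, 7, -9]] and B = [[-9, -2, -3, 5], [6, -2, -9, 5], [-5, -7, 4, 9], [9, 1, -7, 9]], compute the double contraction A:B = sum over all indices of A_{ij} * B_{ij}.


A:B = sum over all i,j of A_{ij} * B_{ij}.
Row 1: 7*-9=-63, 8*-2=-16, 4*-3=-12, -8*5=-40 => row sum = -131
Row 2: -2*6=-12, 3*-2=-6, 4*-9=-36, -2*5=-10 => row sum = -64
Row 3: -3*-5=15, -3*-7=21, 0*4=0, 6*9=54 => row sum = 90
Row 4: 1*9=9, 3*1=3, 7*-7=-49, -9*9=-81 => row sum = -118
Total = -131 + -64 + 90 + -118 = -223

-223


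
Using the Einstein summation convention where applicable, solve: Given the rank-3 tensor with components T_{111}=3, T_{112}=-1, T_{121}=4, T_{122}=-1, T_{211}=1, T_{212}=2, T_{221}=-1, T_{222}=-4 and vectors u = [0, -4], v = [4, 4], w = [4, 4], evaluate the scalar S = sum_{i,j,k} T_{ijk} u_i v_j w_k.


S = sum over i,j,k of T_{ijk} u_i v_j w_k. Expanding all 8 terms:
T_{111}*u_1*v_1*w_1 = 3*0*4*4 = 0  (running total: 0)
T_{112}*u_1*v_1*w_2 = -1*0*4*4 = 0  (running total: 0)
T_{121}*u_1*v_2*w_1 = 4*0*4*4 = 0  (running total: 0)
T_{122}*u_1*v_2*w_2 = -1*0*4*4 = 0  (running total: 0)
T_{211}*u_2*v_1*w_1 = 1*-4*4*4 = -64  (running total: -64)
T_{212}*u_2*v_1*w_2 = 2*-4*4*4 = -128  (running total: -192)
T_{221}*u_2*v_2*w_1 = -1*-4*4*4 = 64  (running total: -128)
T_{222}*u_2*v_2*w_2 = -4*-4*4*4 = 256  (running total: 128)
S = 128

128


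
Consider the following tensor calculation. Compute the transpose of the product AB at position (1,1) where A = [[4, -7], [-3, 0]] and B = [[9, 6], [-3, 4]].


(AB)^T_{ij} = (AB)_{ji} = sum_k A_{jk} B_{ki}.
For i=1, j=1 we need (AB)_{11}:
A_{11} * B_{11} = 4 * 9 = 36
A_{12} * B_{21} = -7 * -3 = 21
Sum = 36 + 21 = 57

57


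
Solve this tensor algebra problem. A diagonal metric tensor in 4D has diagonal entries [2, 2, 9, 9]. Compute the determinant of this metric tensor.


For a diagonal metric, the determinant is the product of diagonal entries.
Diagonal entries: 2, 2, 9, 9
det(g) = 2 * 2 * 9 * 9 = 324

324


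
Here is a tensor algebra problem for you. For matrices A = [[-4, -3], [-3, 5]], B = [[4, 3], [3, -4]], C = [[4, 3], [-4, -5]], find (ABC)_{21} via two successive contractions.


(ABC)_{21} = sum_m (AB)_{2m} C_{m1}. First compute row 2 of AB.
(AB)_{21} = -3*4 + 5*3 = 3
(AB)_{22} = -3*3 + 5*-4 = -29
Now contract with column 1 of C:
(AB)_{21} * C_{11} = 3 * 4 = 12
(AB)_{22} * C_{21} = -29 * -4 = 116
(ABC)_{21} = 12 + 116 = 128

128


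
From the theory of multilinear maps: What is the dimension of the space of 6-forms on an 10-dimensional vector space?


The dimension of the space of p-forms on an n-dimensional space is C(n, p).
n = 10, p = 6
C(10, 6) = 10! / (6! * 4!) = 210

210


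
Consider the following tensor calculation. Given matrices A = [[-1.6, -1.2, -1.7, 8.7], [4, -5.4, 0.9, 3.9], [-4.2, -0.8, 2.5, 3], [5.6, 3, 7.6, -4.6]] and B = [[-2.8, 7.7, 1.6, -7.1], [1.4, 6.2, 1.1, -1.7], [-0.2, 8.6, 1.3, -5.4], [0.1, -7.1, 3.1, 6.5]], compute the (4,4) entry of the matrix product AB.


(AB)_{ij} = sum_k A_{ik} B_{kj}.
For i=4, j=4:
A_{41} * B_{14} = 5.6 * -7.1 = -39.76
A_{42} * B_{24} = 3 * -1.7 = -5.1
A_{43} * B_{34} = 7.6 * -5.4 = -41.04
A_{44} * B_{44} = -4.6 * 6.5 = -29.9
Sum = -39.76 + -5.1 + -41.04 + -29.9 = -115.8

-115.8


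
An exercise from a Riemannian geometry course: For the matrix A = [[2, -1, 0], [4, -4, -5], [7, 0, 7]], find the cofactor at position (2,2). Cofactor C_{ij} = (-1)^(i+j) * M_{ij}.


To find cofactor C_{22}, delete row 2 and column 2.
The resulting 2x2 submatrix is: [[2, 0], [7, 7]]
Minor M_{22} = 2*7 - 0*7
  = 14 - 0 = 14
Sign = (-1)^(2+2) = (-1)^4 = 1
Cofactor C_{22} = 1 * 14 = 14

14


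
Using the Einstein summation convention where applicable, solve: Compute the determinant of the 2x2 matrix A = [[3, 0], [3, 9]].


For a 2x2 matrix [[a, b], [c, d]], det = a*d - b*c.
a = 3, b = 0, c = 3, d = 9
a*d = 3 * 9 = 27
b*c = 0 * 3 = 0
det = 27 - 0 = 27

27


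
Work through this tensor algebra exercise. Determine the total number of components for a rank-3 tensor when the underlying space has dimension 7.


The number of components of a rank-r tensor in d dimensions is d^r.
Here d = 7 and r = 3.
7^3 = 343

343


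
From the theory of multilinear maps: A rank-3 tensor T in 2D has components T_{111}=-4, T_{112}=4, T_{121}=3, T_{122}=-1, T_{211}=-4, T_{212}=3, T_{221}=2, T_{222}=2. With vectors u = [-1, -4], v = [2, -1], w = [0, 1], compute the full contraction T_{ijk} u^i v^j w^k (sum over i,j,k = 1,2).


S = sum over i,j,k of T_{ijk} u_i v_j w_k. Expanding all 8 terms:
T_{111}*u_1*v_1*w_1 = -4*-1*2*0 = 0  (running total: 0)
T_{112}*u_1*v_1*w_2 = 4*-1*2*1 = -8  (running total: -8)
T_{121}*u_1*v_2*w_1 = 3*-1*-1*0 = 0  (running total: -8)
T_{122}*u_1*v_2*w_2 = -1*-1*-1*1 = -1  (running total: -9)
T_{211}*u_2*v_1*w_1 = -4*-4*2*0 = 0  (running total: -9)
T_{212}*u_2*v_1*w_2 = 3*-4*2*1 = -24  (running total: -33)
T_{221}*u_2*v_2*w_1 = 2*-4*-1*0 = 0  (running total: -33)
T_{222}*u_2*v_2*w_2 = 2*-4*-1*1 = 8  (running total: -25)
S = -25

-25
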